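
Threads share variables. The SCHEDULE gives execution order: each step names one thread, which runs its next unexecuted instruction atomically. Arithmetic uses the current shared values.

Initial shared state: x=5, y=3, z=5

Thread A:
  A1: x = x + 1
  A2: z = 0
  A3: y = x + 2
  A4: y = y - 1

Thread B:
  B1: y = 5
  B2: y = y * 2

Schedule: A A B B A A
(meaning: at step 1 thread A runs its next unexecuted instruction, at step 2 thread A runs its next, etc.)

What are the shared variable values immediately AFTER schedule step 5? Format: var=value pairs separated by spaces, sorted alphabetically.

Answer: x=6 y=8 z=0

Derivation:
Step 1: thread A executes A1 (x = x + 1). Shared: x=6 y=3 z=5. PCs: A@1 B@0
Step 2: thread A executes A2 (z = 0). Shared: x=6 y=3 z=0. PCs: A@2 B@0
Step 3: thread B executes B1 (y = 5). Shared: x=6 y=5 z=0. PCs: A@2 B@1
Step 4: thread B executes B2 (y = y * 2). Shared: x=6 y=10 z=0. PCs: A@2 B@2
Step 5: thread A executes A3 (y = x + 2). Shared: x=6 y=8 z=0. PCs: A@3 B@2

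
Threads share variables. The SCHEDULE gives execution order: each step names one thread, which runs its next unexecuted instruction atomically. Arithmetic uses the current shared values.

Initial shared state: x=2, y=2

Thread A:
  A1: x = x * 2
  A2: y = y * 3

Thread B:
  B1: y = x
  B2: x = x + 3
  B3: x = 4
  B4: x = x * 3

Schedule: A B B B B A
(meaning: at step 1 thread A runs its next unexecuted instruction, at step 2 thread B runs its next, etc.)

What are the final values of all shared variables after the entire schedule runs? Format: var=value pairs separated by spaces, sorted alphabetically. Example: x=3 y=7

Answer: x=12 y=12

Derivation:
Step 1: thread A executes A1 (x = x * 2). Shared: x=4 y=2. PCs: A@1 B@0
Step 2: thread B executes B1 (y = x). Shared: x=4 y=4. PCs: A@1 B@1
Step 3: thread B executes B2 (x = x + 3). Shared: x=7 y=4. PCs: A@1 B@2
Step 4: thread B executes B3 (x = 4). Shared: x=4 y=4. PCs: A@1 B@3
Step 5: thread B executes B4 (x = x * 3). Shared: x=12 y=4. PCs: A@1 B@4
Step 6: thread A executes A2 (y = y * 3). Shared: x=12 y=12. PCs: A@2 B@4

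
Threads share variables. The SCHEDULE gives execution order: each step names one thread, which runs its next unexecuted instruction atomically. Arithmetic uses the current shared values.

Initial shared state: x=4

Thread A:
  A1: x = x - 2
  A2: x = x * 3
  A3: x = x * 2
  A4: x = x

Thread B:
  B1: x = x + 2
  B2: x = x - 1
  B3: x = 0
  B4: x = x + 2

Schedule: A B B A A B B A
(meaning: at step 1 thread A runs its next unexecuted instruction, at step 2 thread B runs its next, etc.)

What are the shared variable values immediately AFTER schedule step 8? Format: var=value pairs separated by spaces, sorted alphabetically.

Step 1: thread A executes A1 (x = x - 2). Shared: x=2. PCs: A@1 B@0
Step 2: thread B executes B1 (x = x + 2). Shared: x=4. PCs: A@1 B@1
Step 3: thread B executes B2 (x = x - 1). Shared: x=3. PCs: A@1 B@2
Step 4: thread A executes A2 (x = x * 3). Shared: x=9. PCs: A@2 B@2
Step 5: thread A executes A3 (x = x * 2). Shared: x=18. PCs: A@3 B@2
Step 6: thread B executes B3 (x = 0). Shared: x=0. PCs: A@3 B@3
Step 7: thread B executes B4 (x = x + 2). Shared: x=2. PCs: A@3 B@4
Step 8: thread A executes A4 (x = x). Shared: x=2. PCs: A@4 B@4

Answer: x=2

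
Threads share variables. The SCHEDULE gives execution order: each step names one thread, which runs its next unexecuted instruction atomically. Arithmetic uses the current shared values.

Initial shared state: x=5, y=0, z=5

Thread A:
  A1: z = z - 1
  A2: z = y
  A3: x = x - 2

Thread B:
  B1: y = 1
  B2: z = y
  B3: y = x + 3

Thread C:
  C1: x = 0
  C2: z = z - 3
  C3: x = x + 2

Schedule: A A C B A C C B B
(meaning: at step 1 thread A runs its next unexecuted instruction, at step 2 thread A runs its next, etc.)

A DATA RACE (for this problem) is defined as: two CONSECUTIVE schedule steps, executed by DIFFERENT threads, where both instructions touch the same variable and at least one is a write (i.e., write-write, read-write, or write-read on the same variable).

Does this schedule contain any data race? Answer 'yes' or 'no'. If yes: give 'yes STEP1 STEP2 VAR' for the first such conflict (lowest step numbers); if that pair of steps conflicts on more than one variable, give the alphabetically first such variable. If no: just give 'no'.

Steps 1,2: same thread (A). No race.
Steps 2,3: A(r=y,w=z) vs C(r=-,w=x). No conflict.
Steps 3,4: C(r=-,w=x) vs B(r=-,w=y). No conflict.
Steps 4,5: B(r=-,w=y) vs A(r=x,w=x). No conflict.
Steps 5,6: A(r=x,w=x) vs C(r=z,w=z). No conflict.
Steps 6,7: same thread (C). No race.
Steps 7,8: C(r=x,w=x) vs B(r=y,w=z). No conflict.
Steps 8,9: same thread (B). No race.

Answer: no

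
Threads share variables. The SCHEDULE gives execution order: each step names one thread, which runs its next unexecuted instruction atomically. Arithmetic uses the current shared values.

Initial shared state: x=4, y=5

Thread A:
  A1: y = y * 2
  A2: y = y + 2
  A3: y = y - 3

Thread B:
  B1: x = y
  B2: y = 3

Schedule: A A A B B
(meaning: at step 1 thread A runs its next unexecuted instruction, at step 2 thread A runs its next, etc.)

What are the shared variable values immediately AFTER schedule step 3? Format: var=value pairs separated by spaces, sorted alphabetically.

Answer: x=4 y=9

Derivation:
Step 1: thread A executes A1 (y = y * 2). Shared: x=4 y=10. PCs: A@1 B@0
Step 2: thread A executes A2 (y = y + 2). Shared: x=4 y=12. PCs: A@2 B@0
Step 3: thread A executes A3 (y = y - 3). Shared: x=4 y=9. PCs: A@3 B@0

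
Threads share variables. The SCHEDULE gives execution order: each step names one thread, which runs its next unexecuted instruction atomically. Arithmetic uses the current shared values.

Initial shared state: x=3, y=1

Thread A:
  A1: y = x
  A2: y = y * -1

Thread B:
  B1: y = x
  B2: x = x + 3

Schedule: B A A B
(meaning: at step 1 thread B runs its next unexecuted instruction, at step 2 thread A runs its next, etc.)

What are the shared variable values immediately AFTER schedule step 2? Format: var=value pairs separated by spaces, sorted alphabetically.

Answer: x=3 y=3

Derivation:
Step 1: thread B executes B1 (y = x). Shared: x=3 y=3. PCs: A@0 B@1
Step 2: thread A executes A1 (y = x). Shared: x=3 y=3. PCs: A@1 B@1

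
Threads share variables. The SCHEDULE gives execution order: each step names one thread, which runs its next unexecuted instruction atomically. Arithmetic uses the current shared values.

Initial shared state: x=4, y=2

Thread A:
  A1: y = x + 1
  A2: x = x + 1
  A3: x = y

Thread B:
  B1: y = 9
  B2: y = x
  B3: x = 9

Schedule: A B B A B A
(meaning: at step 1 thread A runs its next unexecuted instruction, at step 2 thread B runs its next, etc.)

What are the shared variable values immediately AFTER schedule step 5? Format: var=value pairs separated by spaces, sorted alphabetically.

Answer: x=9 y=4

Derivation:
Step 1: thread A executes A1 (y = x + 1). Shared: x=4 y=5. PCs: A@1 B@0
Step 2: thread B executes B1 (y = 9). Shared: x=4 y=9. PCs: A@1 B@1
Step 3: thread B executes B2 (y = x). Shared: x=4 y=4. PCs: A@1 B@2
Step 4: thread A executes A2 (x = x + 1). Shared: x=5 y=4. PCs: A@2 B@2
Step 5: thread B executes B3 (x = 9). Shared: x=9 y=4. PCs: A@2 B@3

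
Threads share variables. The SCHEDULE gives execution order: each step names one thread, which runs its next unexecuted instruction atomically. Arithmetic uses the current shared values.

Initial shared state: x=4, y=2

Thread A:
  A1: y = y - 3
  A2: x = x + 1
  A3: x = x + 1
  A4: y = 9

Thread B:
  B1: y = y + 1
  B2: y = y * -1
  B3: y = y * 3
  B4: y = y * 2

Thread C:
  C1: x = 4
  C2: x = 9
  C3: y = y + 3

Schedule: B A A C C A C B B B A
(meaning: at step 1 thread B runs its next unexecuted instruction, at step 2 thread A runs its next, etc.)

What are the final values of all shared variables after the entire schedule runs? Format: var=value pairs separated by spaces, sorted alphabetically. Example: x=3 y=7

Step 1: thread B executes B1 (y = y + 1). Shared: x=4 y=3. PCs: A@0 B@1 C@0
Step 2: thread A executes A1 (y = y - 3). Shared: x=4 y=0. PCs: A@1 B@1 C@0
Step 3: thread A executes A2 (x = x + 1). Shared: x=5 y=0. PCs: A@2 B@1 C@0
Step 4: thread C executes C1 (x = 4). Shared: x=4 y=0. PCs: A@2 B@1 C@1
Step 5: thread C executes C2 (x = 9). Shared: x=9 y=0. PCs: A@2 B@1 C@2
Step 6: thread A executes A3 (x = x + 1). Shared: x=10 y=0. PCs: A@3 B@1 C@2
Step 7: thread C executes C3 (y = y + 3). Shared: x=10 y=3. PCs: A@3 B@1 C@3
Step 8: thread B executes B2 (y = y * -1). Shared: x=10 y=-3. PCs: A@3 B@2 C@3
Step 9: thread B executes B3 (y = y * 3). Shared: x=10 y=-9. PCs: A@3 B@3 C@3
Step 10: thread B executes B4 (y = y * 2). Shared: x=10 y=-18. PCs: A@3 B@4 C@3
Step 11: thread A executes A4 (y = 9). Shared: x=10 y=9. PCs: A@4 B@4 C@3

Answer: x=10 y=9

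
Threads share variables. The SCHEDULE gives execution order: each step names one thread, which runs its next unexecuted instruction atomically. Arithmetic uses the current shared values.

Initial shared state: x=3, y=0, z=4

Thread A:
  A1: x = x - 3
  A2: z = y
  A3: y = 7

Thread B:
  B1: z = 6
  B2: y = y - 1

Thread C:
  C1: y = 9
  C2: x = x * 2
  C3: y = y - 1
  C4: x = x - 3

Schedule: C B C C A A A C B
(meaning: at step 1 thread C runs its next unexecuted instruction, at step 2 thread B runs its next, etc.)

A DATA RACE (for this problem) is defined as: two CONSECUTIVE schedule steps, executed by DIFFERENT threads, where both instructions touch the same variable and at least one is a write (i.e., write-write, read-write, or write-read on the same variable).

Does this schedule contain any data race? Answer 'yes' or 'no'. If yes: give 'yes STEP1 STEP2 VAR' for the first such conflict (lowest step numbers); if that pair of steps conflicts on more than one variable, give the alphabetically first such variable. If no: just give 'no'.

Answer: no

Derivation:
Steps 1,2: C(r=-,w=y) vs B(r=-,w=z). No conflict.
Steps 2,3: B(r=-,w=z) vs C(r=x,w=x). No conflict.
Steps 3,4: same thread (C). No race.
Steps 4,5: C(r=y,w=y) vs A(r=x,w=x). No conflict.
Steps 5,6: same thread (A). No race.
Steps 6,7: same thread (A). No race.
Steps 7,8: A(r=-,w=y) vs C(r=x,w=x). No conflict.
Steps 8,9: C(r=x,w=x) vs B(r=y,w=y). No conflict.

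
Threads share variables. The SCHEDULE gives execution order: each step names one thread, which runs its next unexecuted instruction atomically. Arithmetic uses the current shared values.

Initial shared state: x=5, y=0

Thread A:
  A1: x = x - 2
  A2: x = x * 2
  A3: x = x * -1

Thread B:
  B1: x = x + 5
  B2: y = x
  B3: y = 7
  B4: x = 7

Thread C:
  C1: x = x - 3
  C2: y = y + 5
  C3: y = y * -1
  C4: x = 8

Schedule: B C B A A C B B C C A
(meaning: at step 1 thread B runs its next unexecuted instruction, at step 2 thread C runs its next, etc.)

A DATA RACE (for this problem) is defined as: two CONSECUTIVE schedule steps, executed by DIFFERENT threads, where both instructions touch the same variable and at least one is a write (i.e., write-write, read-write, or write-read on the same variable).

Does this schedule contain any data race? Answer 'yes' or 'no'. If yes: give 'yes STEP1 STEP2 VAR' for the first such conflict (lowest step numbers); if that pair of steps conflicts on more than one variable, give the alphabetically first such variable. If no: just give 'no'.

Answer: yes 1 2 x

Derivation:
Steps 1,2: B(x = x + 5) vs C(x = x - 3). RACE on x (W-W).
Steps 2,3: C(x = x - 3) vs B(y = x). RACE on x (W-R).
Steps 3,4: B(y = x) vs A(x = x - 2). RACE on x (R-W).
Steps 4,5: same thread (A). No race.
Steps 5,6: A(r=x,w=x) vs C(r=y,w=y). No conflict.
Steps 6,7: C(y = y + 5) vs B(y = 7). RACE on y (W-W).
Steps 7,8: same thread (B). No race.
Steps 8,9: B(r=-,w=x) vs C(r=y,w=y). No conflict.
Steps 9,10: same thread (C). No race.
Steps 10,11: C(x = 8) vs A(x = x * -1). RACE on x (W-W).
First conflict at steps 1,2.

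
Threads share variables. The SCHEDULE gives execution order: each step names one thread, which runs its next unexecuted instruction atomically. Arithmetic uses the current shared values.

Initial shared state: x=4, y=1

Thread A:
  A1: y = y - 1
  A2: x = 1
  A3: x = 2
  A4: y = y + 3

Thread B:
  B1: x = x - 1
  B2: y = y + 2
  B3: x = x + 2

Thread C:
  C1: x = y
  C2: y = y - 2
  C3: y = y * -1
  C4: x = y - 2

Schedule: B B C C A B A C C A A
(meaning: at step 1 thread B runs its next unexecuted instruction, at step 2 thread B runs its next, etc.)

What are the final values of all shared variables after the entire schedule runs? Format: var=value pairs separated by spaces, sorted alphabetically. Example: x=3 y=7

Answer: x=2 y=3

Derivation:
Step 1: thread B executes B1 (x = x - 1). Shared: x=3 y=1. PCs: A@0 B@1 C@0
Step 2: thread B executes B2 (y = y + 2). Shared: x=3 y=3. PCs: A@0 B@2 C@0
Step 3: thread C executes C1 (x = y). Shared: x=3 y=3. PCs: A@0 B@2 C@1
Step 4: thread C executes C2 (y = y - 2). Shared: x=3 y=1. PCs: A@0 B@2 C@2
Step 5: thread A executes A1 (y = y - 1). Shared: x=3 y=0. PCs: A@1 B@2 C@2
Step 6: thread B executes B3 (x = x + 2). Shared: x=5 y=0. PCs: A@1 B@3 C@2
Step 7: thread A executes A2 (x = 1). Shared: x=1 y=0. PCs: A@2 B@3 C@2
Step 8: thread C executes C3 (y = y * -1). Shared: x=1 y=0. PCs: A@2 B@3 C@3
Step 9: thread C executes C4 (x = y - 2). Shared: x=-2 y=0. PCs: A@2 B@3 C@4
Step 10: thread A executes A3 (x = 2). Shared: x=2 y=0. PCs: A@3 B@3 C@4
Step 11: thread A executes A4 (y = y + 3). Shared: x=2 y=3. PCs: A@4 B@3 C@4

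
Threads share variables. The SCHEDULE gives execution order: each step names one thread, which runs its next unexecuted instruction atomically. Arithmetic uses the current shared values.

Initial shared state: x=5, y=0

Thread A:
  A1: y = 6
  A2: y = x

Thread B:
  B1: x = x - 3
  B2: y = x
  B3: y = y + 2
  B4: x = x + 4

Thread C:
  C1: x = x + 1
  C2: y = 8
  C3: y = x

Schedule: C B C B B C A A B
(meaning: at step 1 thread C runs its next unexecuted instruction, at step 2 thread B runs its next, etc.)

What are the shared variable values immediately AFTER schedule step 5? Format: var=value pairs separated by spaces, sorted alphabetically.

Step 1: thread C executes C1 (x = x + 1). Shared: x=6 y=0. PCs: A@0 B@0 C@1
Step 2: thread B executes B1 (x = x - 3). Shared: x=3 y=0. PCs: A@0 B@1 C@1
Step 3: thread C executes C2 (y = 8). Shared: x=3 y=8. PCs: A@0 B@1 C@2
Step 4: thread B executes B2 (y = x). Shared: x=3 y=3. PCs: A@0 B@2 C@2
Step 5: thread B executes B3 (y = y + 2). Shared: x=3 y=5. PCs: A@0 B@3 C@2

Answer: x=3 y=5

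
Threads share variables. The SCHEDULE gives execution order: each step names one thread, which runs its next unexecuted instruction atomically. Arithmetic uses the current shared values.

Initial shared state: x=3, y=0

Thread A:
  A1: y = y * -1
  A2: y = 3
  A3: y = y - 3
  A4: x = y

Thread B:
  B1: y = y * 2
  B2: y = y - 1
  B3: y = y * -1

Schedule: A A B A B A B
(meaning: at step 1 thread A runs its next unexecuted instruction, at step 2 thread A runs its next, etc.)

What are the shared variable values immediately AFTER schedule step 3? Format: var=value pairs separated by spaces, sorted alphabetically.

Answer: x=3 y=6

Derivation:
Step 1: thread A executes A1 (y = y * -1). Shared: x=3 y=0. PCs: A@1 B@0
Step 2: thread A executes A2 (y = 3). Shared: x=3 y=3. PCs: A@2 B@0
Step 3: thread B executes B1 (y = y * 2). Shared: x=3 y=6. PCs: A@2 B@1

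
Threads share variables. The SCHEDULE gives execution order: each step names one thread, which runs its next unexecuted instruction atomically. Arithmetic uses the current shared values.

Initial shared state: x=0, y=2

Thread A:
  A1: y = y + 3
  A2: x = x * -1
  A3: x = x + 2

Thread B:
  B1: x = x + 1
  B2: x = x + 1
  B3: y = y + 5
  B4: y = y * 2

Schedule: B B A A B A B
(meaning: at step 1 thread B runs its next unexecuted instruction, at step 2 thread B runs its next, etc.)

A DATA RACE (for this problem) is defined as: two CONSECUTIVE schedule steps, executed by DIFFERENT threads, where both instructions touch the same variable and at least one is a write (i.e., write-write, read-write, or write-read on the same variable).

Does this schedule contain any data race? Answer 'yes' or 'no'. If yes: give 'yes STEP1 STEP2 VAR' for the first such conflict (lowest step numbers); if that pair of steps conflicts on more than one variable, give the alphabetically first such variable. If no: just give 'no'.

Answer: no

Derivation:
Steps 1,2: same thread (B). No race.
Steps 2,3: B(r=x,w=x) vs A(r=y,w=y). No conflict.
Steps 3,4: same thread (A). No race.
Steps 4,5: A(r=x,w=x) vs B(r=y,w=y). No conflict.
Steps 5,6: B(r=y,w=y) vs A(r=x,w=x). No conflict.
Steps 6,7: A(r=x,w=x) vs B(r=y,w=y). No conflict.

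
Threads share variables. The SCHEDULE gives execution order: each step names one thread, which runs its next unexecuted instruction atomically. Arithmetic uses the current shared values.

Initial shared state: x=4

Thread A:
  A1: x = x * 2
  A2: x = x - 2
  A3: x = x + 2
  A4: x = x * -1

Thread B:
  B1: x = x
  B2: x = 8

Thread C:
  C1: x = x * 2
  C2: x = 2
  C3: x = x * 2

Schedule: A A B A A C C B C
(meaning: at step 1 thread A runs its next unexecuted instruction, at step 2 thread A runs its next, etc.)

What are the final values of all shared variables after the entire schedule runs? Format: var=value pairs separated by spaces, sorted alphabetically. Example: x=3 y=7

Answer: x=16

Derivation:
Step 1: thread A executes A1 (x = x * 2). Shared: x=8. PCs: A@1 B@0 C@0
Step 2: thread A executes A2 (x = x - 2). Shared: x=6. PCs: A@2 B@0 C@0
Step 3: thread B executes B1 (x = x). Shared: x=6. PCs: A@2 B@1 C@0
Step 4: thread A executes A3 (x = x + 2). Shared: x=8. PCs: A@3 B@1 C@0
Step 5: thread A executes A4 (x = x * -1). Shared: x=-8. PCs: A@4 B@1 C@0
Step 6: thread C executes C1 (x = x * 2). Shared: x=-16. PCs: A@4 B@1 C@1
Step 7: thread C executes C2 (x = 2). Shared: x=2. PCs: A@4 B@1 C@2
Step 8: thread B executes B2 (x = 8). Shared: x=8. PCs: A@4 B@2 C@2
Step 9: thread C executes C3 (x = x * 2). Shared: x=16. PCs: A@4 B@2 C@3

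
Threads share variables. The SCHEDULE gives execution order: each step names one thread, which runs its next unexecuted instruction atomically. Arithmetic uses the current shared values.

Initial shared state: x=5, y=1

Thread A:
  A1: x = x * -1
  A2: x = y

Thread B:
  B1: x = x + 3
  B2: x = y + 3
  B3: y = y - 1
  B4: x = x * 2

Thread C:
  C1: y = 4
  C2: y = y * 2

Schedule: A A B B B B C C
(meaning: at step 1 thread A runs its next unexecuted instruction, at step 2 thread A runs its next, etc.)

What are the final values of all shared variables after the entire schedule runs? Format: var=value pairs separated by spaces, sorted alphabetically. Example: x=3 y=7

Step 1: thread A executes A1 (x = x * -1). Shared: x=-5 y=1. PCs: A@1 B@0 C@0
Step 2: thread A executes A2 (x = y). Shared: x=1 y=1. PCs: A@2 B@0 C@0
Step 3: thread B executes B1 (x = x + 3). Shared: x=4 y=1. PCs: A@2 B@1 C@0
Step 4: thread B executes B2 (x = y + 3). Shared: x=4 y=1. PCs: A@2 B@2 C@0
Step 5: thread B executes B3 (y = y - 1). Shared: x=4 y=0. PCs: A@2 B@3 C@0
Step 6: thread B executes B4 (x = x * 2). Shared: x=8 y=0. PCs: A@2 B@4 C@0
Step 7: thread C executes C1 (y = 4). Shared: x=8 y=4. PCs: A@2 B@4 C@1
Step 8: thread C executes C2 (y = y * 2). Shared: x=8 y=8. PCs: A@2 B@4 C@2

Answer: x=8 y=8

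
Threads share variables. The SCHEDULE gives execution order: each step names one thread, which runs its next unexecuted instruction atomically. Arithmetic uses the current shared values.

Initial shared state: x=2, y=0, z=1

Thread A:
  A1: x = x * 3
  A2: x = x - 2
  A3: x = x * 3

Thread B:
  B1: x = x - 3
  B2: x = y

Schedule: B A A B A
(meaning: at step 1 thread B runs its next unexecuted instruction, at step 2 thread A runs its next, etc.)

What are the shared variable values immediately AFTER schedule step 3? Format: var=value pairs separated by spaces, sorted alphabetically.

Answer: x=-5 y=0 z=1

Derivation:
Step 1: thread B executes B1 (x = x - 3). Shared: x=-1 y=0 z=1. PCs: A@0 B@1
Step 2: thread A executes A1 (x = x * 3). Shared: x=-3 y=0 z=1. PCs: A@1 B@1
Step 3: thread A executes A2 (x = x - 2). Shared: x=-5 y=0 z=1. PCs: A@2 B@1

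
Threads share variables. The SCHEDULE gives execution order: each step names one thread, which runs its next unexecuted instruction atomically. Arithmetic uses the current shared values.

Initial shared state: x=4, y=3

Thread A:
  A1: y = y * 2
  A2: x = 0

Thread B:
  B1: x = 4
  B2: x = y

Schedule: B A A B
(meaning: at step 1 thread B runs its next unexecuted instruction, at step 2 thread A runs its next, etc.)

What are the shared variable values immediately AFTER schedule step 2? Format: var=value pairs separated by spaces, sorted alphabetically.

Step 1: thread B executes B1 (x = 4). Shared: x=4 y=3. PCs: A@0 B@1
Step 2: thread A executes A1 (y = y * 2). Shared: x=4 y=6. PCs: A@1 B@1

Answer: x=4 y=6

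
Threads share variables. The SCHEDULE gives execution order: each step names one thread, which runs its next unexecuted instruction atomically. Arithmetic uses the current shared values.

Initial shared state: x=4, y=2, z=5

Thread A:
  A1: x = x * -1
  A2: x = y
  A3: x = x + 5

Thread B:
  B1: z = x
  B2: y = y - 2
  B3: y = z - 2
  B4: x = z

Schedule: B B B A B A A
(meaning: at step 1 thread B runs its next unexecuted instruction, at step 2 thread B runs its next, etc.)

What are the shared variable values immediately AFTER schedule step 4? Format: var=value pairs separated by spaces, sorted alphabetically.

Answer: x=-4 y=2 z=4

Derivation:
Step 1: thread B executes B1 (z = x). Shared: x=4 y=2 z=4. PCs: A@0 B@1
Step 2: thread B executes B2 (y = y - 2). Shared: x=4 y=0 z=4. PCs: A@0 B@2
Step 3: thread B executes B3 (y = z - 2). Shared: x=4 y=2 z=4. PCs: A@0 B@3
Step 4: thread A executes A1 (x = x * -1). Shared: x=-4 y=2 z=4. PCs: A@1 B@3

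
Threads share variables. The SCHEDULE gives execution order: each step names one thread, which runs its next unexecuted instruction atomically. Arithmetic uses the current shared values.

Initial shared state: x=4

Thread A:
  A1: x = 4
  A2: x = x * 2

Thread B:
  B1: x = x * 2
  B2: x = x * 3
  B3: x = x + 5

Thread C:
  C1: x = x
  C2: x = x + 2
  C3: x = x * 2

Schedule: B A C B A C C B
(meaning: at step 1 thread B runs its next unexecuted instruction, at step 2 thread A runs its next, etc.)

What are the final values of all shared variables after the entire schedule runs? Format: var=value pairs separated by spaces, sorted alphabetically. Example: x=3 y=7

Answer: x=57

Derivation:
Step 1: thread B executes B1 (x = x * 2). Shared: x=8. PCs: A@0 B@1 C@0
Step 2: thread A executes A1 (x = 4). Shared: x=4. PCs: A@1 B@1 C@0
Step 3: thread C executes C1 (x = x). Shared: x=4. PCs: A@1 B@1 C@1
Step 4: thread B executes B2 (x = x * 3). Shared: x=12. PCs: A@1 B@2 C@1
Step 5: thread A executes A2 (x = x * 2). Shared: x=24. PCs: A@2 B@2 C@1
Step 6: thread C executes C2 (x = x + 2). Shared: x=26. PCs: A@2 B@2 C@2
Step 7: thread C executes C3 (x = x * 2). Shared: x=52. PCs: A@2 B@2 C@3
Step 8: thread B executes B3 (x = x + 5). Shared: x=57. PCs: A@2 B@3 C@3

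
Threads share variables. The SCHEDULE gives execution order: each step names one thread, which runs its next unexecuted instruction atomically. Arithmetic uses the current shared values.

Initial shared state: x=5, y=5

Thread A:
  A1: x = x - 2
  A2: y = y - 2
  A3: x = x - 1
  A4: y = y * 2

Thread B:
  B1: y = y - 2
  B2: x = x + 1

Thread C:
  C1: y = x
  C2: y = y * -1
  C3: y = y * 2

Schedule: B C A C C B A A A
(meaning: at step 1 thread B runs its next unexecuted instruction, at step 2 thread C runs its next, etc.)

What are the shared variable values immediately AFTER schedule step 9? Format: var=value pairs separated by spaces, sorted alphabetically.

Step 1: thread B executes B1 (y = y - 2). Shared: x=5 y=3. PCs: A@0 B@1 C@0
Step 2: thread C executes C1 (y = x). Shared: x=5 y=5. PCs: A@0 B@1 C@1
Step 3: thread A executes A1 (x = x - 2). Shared: x=3 y=5. PCs: A@1 B@1 C@1
Step 4: thread C executes C2 (y = y * -1). Shared: x=3 y=-5. PCs: A@1 B@1 C@2
Step 5: thread C executes C3 (y = y * 2). Shared: x=3 y=-10. PCs: A@1 B@1 C@3
Step 6: thread B executes B2 (x = x + 1). Shared: x=4 y=-10. PCs: A@1 B@2 C@3
Step 7: thread A executes A2 (y = y - 2). Shared: x=4 y=-12. PCs: A@2 B@2 C@3
Step 8: thread A executes A3 (x = x - 1). Shared: x=3 y=-12. PCs: A@3 B@2 C@3
Step 9: thread A executes A4 (y = y * 2). Shared: x=3 y=-24. PCs: A@4 B@2 C@3

Answer: x=3 y=-24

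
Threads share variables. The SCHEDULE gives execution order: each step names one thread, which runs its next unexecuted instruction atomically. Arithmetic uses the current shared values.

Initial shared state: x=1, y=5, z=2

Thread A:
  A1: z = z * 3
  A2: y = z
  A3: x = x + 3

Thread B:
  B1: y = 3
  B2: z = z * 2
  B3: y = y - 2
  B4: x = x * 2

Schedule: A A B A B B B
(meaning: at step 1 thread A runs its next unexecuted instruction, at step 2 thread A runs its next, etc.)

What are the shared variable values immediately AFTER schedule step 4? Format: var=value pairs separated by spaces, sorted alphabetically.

Step 1: thread A executes A1 (z = z * 3). Shared: x=1 y=5 z=6. PCs: A@1 B@0
Step 2: thread A executes A2 (y = z). Shared: x=1 y=6 z=6. PCs: A@2 B@0
Step 3: thread B executes B1 (y = 3). Shared: x=1 y=3 z=6. PCs: A@2 B@1
Step 4: thread A executes A3 (x = x + 3). Shared: x=4 y=3 z=6. PCs: A@3 B@1

Answer: x=4 y=3 z=6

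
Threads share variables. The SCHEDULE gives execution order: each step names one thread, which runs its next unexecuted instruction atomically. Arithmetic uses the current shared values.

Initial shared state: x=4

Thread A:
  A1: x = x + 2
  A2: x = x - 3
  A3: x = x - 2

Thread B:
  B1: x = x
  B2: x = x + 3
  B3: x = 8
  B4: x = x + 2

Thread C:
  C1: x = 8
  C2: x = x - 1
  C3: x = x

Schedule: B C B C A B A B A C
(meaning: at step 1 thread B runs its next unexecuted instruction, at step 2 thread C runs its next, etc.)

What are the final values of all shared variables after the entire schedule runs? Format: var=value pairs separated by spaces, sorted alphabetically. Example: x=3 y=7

Answer: x=5

Derivation:
Step 1: thread B executes B1 (x = x). Shared: x=4. PCs: A@0 B@1 C@0
Step 2: thread C executes C1 (x = 8). Shared: x=8. PCs: A@0 B@1 C@1
Step 3: thread B executes B2 (x = x + 3). Shared: x=11. PCs: A@0 B@2 C@1
Step 4: thread C executes C2 (x = x - 1). Shared: x=10. PCs: A@0 B@2 C@2
Step 5: thread A executes A1 (x = x + 2). Shared: x=12. PCs: A@1 B@2 C@2
Step 6: thread B executes B3 (x = 8). Shared: x=8. PCs: A@1 B@3 C@2
Step 7: thread A executes A2 (x = x - 3). Shared: x=5. PCs: A@2 B@3 C@2
Step 8: thread B executes B4 (x = x + 2). Shared: x=7. PCs: A@2 B@4 C@2
Step 9: thread A executes A3 (x = x - 2). Shared: x=5. PCs: A@3 B@4 C@2
Step 10: thread C executes C3 (x = x). Shared: x=5. PCs: A@3 B@4 C@3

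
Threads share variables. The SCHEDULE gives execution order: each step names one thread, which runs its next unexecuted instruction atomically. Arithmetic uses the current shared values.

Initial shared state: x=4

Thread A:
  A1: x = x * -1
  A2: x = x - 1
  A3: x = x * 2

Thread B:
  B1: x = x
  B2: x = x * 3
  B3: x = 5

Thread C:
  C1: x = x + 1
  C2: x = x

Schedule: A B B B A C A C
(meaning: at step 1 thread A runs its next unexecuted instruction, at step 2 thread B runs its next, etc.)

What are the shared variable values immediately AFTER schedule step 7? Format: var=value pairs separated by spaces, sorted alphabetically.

Answer: x=10

Derivation:
Step 1: thread A executes A1 (x = x * -1). Shared: x=-4. PCs: A@1 B@0 C@0
Step 2: thread B executes B1 (x = x). Shared: x=-4. PCs: A@1 B@1 C@0
Step 3: thread B executes B2 (x = x * 3). Shared: x=-12. PCs: A@1 B@2 C@0
Step 4: thread B executes B3 (x = 5). Shared: x=5. PCs: A@1 B@3 C@0
Step 5: thread A executes A2 (x = x - 1). Shared: x=4. PCs: A@2 B@3 C@0
Step 6: thread C executes C1 (x = x + 1). Shared: x=5. PCs: A@2 B@3 C@1
Step 7: thread A executes A3 (x = x * 2). Shared: x=10. PCs: A@3 B@3 C@1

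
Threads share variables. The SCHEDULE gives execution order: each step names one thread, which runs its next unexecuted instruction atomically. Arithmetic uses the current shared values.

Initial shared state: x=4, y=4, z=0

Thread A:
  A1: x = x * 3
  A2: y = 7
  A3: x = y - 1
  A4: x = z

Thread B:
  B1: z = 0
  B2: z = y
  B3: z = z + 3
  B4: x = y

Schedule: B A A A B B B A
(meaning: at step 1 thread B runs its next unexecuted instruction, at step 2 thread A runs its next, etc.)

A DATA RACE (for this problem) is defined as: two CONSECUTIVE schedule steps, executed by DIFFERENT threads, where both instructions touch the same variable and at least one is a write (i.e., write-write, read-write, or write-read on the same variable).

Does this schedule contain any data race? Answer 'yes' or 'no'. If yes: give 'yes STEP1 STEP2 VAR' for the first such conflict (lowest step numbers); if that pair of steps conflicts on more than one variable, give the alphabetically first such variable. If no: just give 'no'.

Steps 1,2: B(r=-,w=z) vs A(r=x,w=x). No conflict.
Steps 2,3: same thread (A). No race.
Steps 3,4: same thread (A). No race.
Steps 4,5: A(r=y,w=x) vs B(r=y,w=z). No conflict.
Steps 5,6: same thread (B). No race.
Steps 6,7: same thread (B). No race.
Steps 7,8: B(x = y) vs A(x = z). RACE on x (W-W).
First conflict at steps 7,8.

Answer: yes 7 8 x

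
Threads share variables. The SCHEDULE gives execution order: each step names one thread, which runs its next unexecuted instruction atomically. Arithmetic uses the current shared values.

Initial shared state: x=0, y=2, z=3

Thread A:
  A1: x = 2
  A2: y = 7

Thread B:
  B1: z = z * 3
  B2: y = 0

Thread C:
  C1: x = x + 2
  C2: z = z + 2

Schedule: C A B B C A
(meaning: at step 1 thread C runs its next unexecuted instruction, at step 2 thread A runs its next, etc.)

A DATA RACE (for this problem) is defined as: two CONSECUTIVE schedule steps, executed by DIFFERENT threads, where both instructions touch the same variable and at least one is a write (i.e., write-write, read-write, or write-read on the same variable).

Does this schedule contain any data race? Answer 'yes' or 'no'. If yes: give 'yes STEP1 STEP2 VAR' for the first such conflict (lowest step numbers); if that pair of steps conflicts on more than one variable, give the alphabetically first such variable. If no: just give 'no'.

Steps 1,2: C(x = x + 2) vs A(x = 2). RACE on x (W-W).
Steps 2,3: A(r=-,w=x) vs B(r=z,w=z). No conflict.
Steps 3,4: same thread (B). No race.
Steps 4,5: B(r=-,w=y) vs C(r=z,w=z). No conflict.
Steps 5,6: C(r=z,w=z) vs A(r=-,w=y). No conflict.
First conflict at steps 1,2.

Answer: yes 1 2 x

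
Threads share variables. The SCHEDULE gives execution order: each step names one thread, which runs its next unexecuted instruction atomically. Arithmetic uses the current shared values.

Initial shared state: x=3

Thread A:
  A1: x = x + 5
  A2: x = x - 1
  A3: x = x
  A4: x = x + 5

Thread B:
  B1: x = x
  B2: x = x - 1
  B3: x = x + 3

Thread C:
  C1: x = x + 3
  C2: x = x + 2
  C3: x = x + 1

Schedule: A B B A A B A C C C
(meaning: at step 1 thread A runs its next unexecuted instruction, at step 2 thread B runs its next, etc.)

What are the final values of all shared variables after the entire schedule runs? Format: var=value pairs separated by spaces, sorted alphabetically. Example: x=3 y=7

Step 1: thread A executes A1 (x = x + 5). Shared: x=8. PCs: A@1 B@0 C@0
Step 2: thread B executes B1 (x = x). Shared: x=8. PCs: A@1 B@1 C@0
Step 3: thread B executes B2 (x = x - 1). Shared: x=7. PCs: A@1 B@2 C@0
Step 4: thread A executes A2 (x = x - 1). Shared: x=6. PCs: A@2 B@2 C@0
Step 5: thread A executes A3 (x = x). Shared: x=6. PCs: A@3 B@2 C@0
Step 6: thread B executes B3 (x = x + 3). Shared: x=9. PCs: A@3 B@3 C@0
Step 7: thread A executes A4 (x = x + 5). Shared: x=14. PCs: A@4 B@3 C@0
Step 8: thread C executes C1 (x = x + 3). Shared: x=17. PCs: A@4 B@3 C@1
Step 9: thread C executes C2 (x = x + 2). Shared: x=19. PCs: A@4 B@3 C@2
Step 10: thread C executes C3 (x = x + 1). Shared: x=20. PCs: A@4 B@3 C@3

Answer: x=20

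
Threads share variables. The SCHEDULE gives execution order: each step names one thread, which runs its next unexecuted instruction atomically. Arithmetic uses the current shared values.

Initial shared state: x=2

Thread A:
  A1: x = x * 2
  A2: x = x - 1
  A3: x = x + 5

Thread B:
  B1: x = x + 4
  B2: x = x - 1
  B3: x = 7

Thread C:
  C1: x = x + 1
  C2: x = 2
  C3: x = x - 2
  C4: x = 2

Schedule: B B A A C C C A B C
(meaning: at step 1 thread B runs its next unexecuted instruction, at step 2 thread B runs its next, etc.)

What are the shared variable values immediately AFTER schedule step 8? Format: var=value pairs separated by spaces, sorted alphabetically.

Step 1: thread B executes B1 (x = x + 4). Shared: x=6. PCs: A@0 B@1 C@0
Step 2: thread B executes B2 (x = x - 1). Shared: x=5. PCs: A@0 B@2 C@0
Step 3: thread A executes A1 (x = x * 2). Shared: x=10. PCs: A@1 B@2 C@0
Step 4: thread A executes A2 (x = x - 1). Shared: x=9. PCs: A@2 B@2 C@0
Step 5: thread C executes C1 (x = x + 1). Shared: x=10. PCs: A@2 B@2 C@1
Step 6: thread C executes C2 (x = 2). Shared: x=2. PCs: A@2 B@2 C@2
Step 7: thread C executes C3 (x = x - 2). Shared: x=0. PCs: A@2 B@2 C@3
Step 8: thread A executes A3 (x = x + 5). Shared: x=5. PCs: A@3 B@2 C@3

Answer: x=5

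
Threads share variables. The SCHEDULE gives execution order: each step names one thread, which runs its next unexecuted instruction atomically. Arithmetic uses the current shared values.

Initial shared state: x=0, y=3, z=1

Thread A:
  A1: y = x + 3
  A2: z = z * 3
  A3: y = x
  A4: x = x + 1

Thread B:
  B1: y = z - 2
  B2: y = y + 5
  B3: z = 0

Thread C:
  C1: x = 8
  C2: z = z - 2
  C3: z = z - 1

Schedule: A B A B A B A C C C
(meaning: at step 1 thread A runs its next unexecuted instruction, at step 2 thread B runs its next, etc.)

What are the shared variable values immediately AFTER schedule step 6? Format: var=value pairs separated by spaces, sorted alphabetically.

Answer: x=0 y=0 z=0

Derivation:
Step 1: thread A executes A1 (y = x + 3). Shared: x=0 y=3 z=1. PCs: A@1 B@0 C@0
Step 2: thread B executes B1 (y = z - 2). Shared: x=0 y=-1 z=1. PCs: A@1 B@1 C@0
Step 3: thread A executes A2 (z = z * 3). Shared: x=0 y=-1 z=3. PCs: A@2 B@1 C@0
Step 4: thread B executes B2 (y = y + 5). Shared: x=0 y=4 z=3. PCs: A@2 B@2 C@0
Step 5: thread A executes A3 (y = x). Shared: x=0 y=0 z=3. PCs: A@3 B@2 C@0
Step 6: thread B executes B3 (z = 0). Shared: x=0 y=0 z=0. PCs: A@3 B@3 C@0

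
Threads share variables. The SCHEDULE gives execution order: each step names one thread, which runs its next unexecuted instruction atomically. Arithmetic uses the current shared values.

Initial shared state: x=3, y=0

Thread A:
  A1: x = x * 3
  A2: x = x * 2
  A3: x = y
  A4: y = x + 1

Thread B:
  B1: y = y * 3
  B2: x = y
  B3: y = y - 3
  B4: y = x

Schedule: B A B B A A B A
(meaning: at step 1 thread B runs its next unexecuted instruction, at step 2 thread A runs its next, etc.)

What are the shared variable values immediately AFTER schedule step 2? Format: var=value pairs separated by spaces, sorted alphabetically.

Step 1: thread B executes B1 (y = y * 3). Shared: x=3 y=0. PCs: A@0 B@1
Step 2: thread A executes A1 (x = x * 3). Shared: x=9 y=0. PCs: A@1 B@1

Answer: x=9 y=0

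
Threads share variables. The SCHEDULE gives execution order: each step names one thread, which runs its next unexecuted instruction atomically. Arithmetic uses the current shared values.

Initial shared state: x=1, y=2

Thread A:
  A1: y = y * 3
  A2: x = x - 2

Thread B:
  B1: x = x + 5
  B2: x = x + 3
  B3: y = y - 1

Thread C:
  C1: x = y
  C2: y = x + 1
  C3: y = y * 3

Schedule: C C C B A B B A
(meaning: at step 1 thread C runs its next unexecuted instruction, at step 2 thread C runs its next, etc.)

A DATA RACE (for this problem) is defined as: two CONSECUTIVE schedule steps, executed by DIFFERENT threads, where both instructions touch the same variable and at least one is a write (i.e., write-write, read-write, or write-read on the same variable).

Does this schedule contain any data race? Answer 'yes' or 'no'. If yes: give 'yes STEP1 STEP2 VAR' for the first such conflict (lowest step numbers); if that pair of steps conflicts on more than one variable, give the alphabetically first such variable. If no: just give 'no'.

Answer: no

Derivation:
Steps 1,2: same thread (C). No race.
Steps 2,3: same thread (C). No race.
Steps 3,4: C(r=y,w=y) vs B(r=x,w=x). No conflict.
Steps 4,5: B(r=x,w=x) vs A(r=y,w=y). No conflict.
Steps 5,6: A(r=y,w=y) vs B(r=x,w=x). No conflict.
Steps 6,7: same thread (B). No race.
Steps 7,8: B(r=y,w=y) vs A(r=x,w=x). No conflict.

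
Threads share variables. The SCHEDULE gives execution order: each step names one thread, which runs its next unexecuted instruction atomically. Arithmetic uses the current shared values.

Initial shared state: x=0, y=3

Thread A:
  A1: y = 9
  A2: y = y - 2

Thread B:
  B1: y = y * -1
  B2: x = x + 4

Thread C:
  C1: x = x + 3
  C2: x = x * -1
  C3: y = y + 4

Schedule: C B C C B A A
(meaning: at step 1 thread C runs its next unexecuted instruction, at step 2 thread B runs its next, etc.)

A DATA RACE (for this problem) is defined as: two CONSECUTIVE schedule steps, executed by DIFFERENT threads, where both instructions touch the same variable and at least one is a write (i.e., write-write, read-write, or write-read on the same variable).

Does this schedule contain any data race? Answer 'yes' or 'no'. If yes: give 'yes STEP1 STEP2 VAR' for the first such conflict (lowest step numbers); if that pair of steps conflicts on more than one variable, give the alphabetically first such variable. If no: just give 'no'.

Steps 1,2: C(r=x,w=x) vs B(r=y,w=y). No conflict.
Steps 2,3: B(r=y,w=y) vs C(r=x,w=x). No conflict.
Steps 3,4: same thread (C). No race.
Steps 4,5: C(r=y,w=y) vs B(r=x,w=x). No conflict.
Steps 5,6: B(r=x,w=x) vs A(r=-,w=y). No conflict.
Steps 6,7: same thread (A). No race.

Answer: no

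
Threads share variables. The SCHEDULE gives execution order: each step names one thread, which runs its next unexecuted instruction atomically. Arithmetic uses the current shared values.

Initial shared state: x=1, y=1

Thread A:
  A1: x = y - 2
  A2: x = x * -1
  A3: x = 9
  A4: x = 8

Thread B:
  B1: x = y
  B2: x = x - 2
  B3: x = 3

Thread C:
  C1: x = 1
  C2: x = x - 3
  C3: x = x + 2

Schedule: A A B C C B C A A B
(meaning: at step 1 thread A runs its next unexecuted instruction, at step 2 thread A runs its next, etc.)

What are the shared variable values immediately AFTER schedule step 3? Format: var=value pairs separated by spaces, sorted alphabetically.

Answer: x=1 y=1

Derivation:
Step 1: thread A executes A1 (x = y - 2). Shared: x=-1 y=1. PCs: A@1 B@0 C@0
Step 2: thread A executes A2 (x = x * -1). Shared: x=1 y=1. PCs: A@2 B@0 C@0
Step 3: thread B executes B1 (x = y). Shared: x=1 y=1. PCs: A@2 B@1 C@0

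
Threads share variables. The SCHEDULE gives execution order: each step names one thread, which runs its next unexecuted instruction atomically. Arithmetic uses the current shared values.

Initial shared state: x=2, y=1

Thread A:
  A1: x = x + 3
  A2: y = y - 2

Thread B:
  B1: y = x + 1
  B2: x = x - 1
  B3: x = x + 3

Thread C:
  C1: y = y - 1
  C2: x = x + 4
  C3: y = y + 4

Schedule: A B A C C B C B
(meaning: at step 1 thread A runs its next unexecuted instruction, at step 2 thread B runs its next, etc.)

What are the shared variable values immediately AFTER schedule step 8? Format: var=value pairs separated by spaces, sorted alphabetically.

Answer: x=11 y=7

Derivation:
Step 1: thread A executes A1 (x = x + 3). Shared: x=5 y=1. PCs: A@1 B@0 C@0
Step 2: thread B executes B1 (y = x + 1). Shared: x=5 y=6. PCs: A@1 B@1 C@0
Step 3: thread A executes A2 (y = y - 2). Shared: x=5 y=4. PCs: A@2 B@1 C@0
Step 4: thread C executes C1 (y = y - 1). Shared: x=5 y=3. PCs: A@2 B@1 C@1
Step 5: thread C executes C2 (x = x + 4). Shared: x=9 y=3. PCs: A@2 B@1 C@2
Step 6: thread B executes B2 (x = x - 1). Shared: x=8 y=3. PCs: A@2 B@2 C@2
Step 7: thread C executes C3 (y = y + 4). Shared: x=8 y=7. PCs: A@2 B@2 C@3
Step 8: thread B executes B3 (x = x + 3). Shared: x=11 y=7. PCs: A@2 B@3 C@3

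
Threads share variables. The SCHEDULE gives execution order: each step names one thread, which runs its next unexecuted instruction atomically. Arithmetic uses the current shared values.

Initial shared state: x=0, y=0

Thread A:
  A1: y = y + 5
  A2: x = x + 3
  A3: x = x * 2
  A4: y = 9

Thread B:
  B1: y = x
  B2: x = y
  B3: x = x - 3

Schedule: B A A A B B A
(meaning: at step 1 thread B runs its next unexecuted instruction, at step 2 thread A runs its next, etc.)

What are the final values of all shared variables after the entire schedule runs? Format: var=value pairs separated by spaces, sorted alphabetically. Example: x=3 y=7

Answer: x=2 y=9

Derivation:
Step 1: thread B executes B1 (y = x). Shared: x=0 y=0. PCs: A@0 B@1
Step 2: thread A executes A1 (y = y + 5). Shared: x=0 y=5. PCs: A@1 B@1
Step 3: thread A executes A2 (x = x + 3). Shared: x=3 y=5. PCs: A@2 B@1
Step 4: thread A executes A3 (x = x * 2). Shared: x=6 y=5. PCs: A@3 B@1
Step 5: thread B executes B2 (x = y). Shared: x=5 y=5. PCs: A@3 B@2
Step 6: thread B executes B3 (x = x - 3). Shared: x=2 y=5. PCs: A@3 B@3
Step 7: thread A executes A4 (y = 9). Shared: x=2 y=9. PCs: A@4 B@3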